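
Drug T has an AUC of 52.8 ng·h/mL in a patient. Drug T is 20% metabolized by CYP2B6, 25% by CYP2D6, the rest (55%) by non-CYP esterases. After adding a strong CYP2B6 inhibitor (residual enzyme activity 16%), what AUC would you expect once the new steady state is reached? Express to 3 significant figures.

The CYP2B6 pathway (20% of clearance) drops to 0.16× activity: 0.2 × 0.16 = 0.032.
CYP2D6 (25%) and the residual 55% are unaffected.
CL_new/CL_old = 0.032 + 0.25 + 0.55 = 0.832.
New AUC = baseline ÷ relative clearance = 52.8 / 0.832 = 63.5 ng·h/mL.

63.5 ng·h/mL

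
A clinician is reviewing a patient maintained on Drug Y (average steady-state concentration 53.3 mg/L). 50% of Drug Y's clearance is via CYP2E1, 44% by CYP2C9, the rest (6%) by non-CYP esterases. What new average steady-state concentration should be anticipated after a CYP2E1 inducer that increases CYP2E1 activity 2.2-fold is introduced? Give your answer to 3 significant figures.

CYP2E1: 0.5 × 2.2 = 1.1
CYP2C9: 0.44 (unchanged)
Other: 0.06 (unchanged)
New clearance relative to baseline: 1.1 + 0.44 + 0.06 = 1.6.
New average steady-state concentration = baseline ÷ relative clearance = 53.3 / 1.6 = 33.3 mg/L.

33.3 mg/L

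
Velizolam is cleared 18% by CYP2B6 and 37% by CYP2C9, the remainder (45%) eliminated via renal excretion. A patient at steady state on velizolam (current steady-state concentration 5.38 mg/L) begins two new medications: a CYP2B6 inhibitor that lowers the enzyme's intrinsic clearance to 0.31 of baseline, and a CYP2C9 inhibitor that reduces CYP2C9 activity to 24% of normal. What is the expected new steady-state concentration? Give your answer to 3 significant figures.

CYP2B6: 0.18 × 0.31 = 0.0558
CYP2C9: 0.37 × 0.24 = 0.0888
Other: 0.45 (unchanged)
New clearance relative to baseline: 0.0558 + 0.0888 + 0.45 = 0.5946.
New steady-state concentration = 5.38 / 0.5946 = 9.05 mg/L (concentration scales inversely with clearance).

9.05 mg/L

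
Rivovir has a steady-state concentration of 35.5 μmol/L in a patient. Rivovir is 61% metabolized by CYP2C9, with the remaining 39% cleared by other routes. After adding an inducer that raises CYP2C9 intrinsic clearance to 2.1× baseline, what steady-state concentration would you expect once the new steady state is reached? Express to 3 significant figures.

21.2 μmol/L

CYP2C9: 0.61 × 2.1 = 1.281
Other: 0.39 (unchanged)
New clearance relative to baseline: 1.281 + 0.39 = 1.671.
Steady-state concentration ∝ 1/CL, so new value = 35.5 / 1.671 = 21.2 μmol/L.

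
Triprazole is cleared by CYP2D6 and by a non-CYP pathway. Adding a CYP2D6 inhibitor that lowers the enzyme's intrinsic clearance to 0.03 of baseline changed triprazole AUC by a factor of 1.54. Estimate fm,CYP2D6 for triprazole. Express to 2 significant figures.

CL'/CL = 1 / 1.54 = 0.6494
0.03·fm + (1 − fm) = 0.6494
fm = (0.6494 − 1) / (0.03 − 1) = 0.36

0.36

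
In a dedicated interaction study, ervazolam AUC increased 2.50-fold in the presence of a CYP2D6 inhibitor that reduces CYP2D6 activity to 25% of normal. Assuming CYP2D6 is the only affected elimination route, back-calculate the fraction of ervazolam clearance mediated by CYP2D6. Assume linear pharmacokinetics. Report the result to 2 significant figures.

CL'/CL = 1 / 2.50 = 0.4
0.25·fm + (1 − fm) = 0.4
fm = (0.4 − 1) / (0.25 − 1) = 0.80

0.80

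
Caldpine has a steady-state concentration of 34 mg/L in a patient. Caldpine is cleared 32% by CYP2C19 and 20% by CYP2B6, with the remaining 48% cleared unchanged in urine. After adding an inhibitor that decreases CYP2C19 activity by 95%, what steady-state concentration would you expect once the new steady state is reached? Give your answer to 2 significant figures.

49 mg/L

The CYP2C19 pathway (32% of clearance) drops to 0.05× activity: 0.32 × 0.05 = 0.016.
CYP2B6 (20%) and the residual 48% are unaffected.
CL_new/CL_old = 0.016 + 0.2 + 0.48 = 0.696.
With dosing unchanged, steady-state concentration scales as 1/CL: 34 / 0.696 = 49 mg/L.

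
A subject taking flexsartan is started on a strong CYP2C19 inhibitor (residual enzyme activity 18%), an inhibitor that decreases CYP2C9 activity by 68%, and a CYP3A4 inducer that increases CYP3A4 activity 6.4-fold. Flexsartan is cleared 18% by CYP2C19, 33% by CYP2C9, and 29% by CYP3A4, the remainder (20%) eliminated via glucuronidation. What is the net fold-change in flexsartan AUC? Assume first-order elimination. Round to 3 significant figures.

The CYP2C19 pathway (18% of clearance) is reduced to 0.18× activity: 0.18 × 0.18 = 0.0324.
The CYP2C9 pathway (33% of clearance) falls to 0.32× activity: 0.33 × 0.32 = 0.1056.
The CYP3A4 pathway (29% of clearance) rises to 6.4× activity: 0.29 × 6.4 = 1.856.
Non-CYP routes (20%) are unchanged.
New clearance relative to baseline: 0.0324 + 0.1056 + 1.856 + 0.2 = 2.194.
Because AUC varies inversely with clearance, the combined effect is 1 / 2.194 = 0.456.

0.456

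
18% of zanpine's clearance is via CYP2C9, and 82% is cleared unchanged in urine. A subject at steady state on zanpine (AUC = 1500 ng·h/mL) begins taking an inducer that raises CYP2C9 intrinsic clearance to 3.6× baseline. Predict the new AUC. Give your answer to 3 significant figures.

1.02 × 10³ ng·h/mL

CYP2C9: 0.18 × 3.6 = 0.648
Other: 0.82 (unchanged)
New clearance relative to baseline: 0.648 + 0.82 = 1.468.
AUC ∝ 1/CL, so new value = 1500 / 1.468 = 1.02 × 10³ ng·h/mL.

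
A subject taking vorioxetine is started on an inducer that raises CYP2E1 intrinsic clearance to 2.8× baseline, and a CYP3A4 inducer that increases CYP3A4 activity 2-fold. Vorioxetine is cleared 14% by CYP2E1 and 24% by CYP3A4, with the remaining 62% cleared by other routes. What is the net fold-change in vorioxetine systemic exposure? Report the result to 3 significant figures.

0.670

The CYP2E1 pathway (14% of clearance) rises to 2.8× activity: 0.14 × 2.8 = 0.392.
The CYP3A4 pathway (24% of clearance) rises to 2× activity: 0.24 × 2 = 0.48.
Non-CYP routes (62%) are unchanged.
New clearance relative to baseline: 0.392 + 0.48 + 0.62 = 1.492.
Systemic exposure ∝ 1/CL: fold-change = 1 / 1.492 = 0.670.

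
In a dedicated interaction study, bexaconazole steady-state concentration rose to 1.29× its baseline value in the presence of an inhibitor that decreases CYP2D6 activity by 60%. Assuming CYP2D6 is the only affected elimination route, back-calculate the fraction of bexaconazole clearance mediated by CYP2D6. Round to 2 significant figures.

0.37

Write x for the fraction cleared via CYP2D6. The observed steady-state concentration change means clearance fell to 1/1.29 = 0.7752 of baseline.
Setting x·0.4 + (1 − x) = 0.7752 and solving: x = (0.7752 − 1)/(0.4 − 1) = 0.37.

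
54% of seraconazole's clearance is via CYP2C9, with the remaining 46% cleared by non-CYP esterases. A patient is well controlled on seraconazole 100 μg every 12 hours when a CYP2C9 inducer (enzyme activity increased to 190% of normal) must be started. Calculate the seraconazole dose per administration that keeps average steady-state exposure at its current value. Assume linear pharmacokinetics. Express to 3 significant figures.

CYP2C9: 0.54 × 1.9 = 1.026
Other: 0.46 (unchanged)
New clearance relative to baseline: 1.026 + 0.46 = 1.486.
Exposure is unchanged when dose changes in proportion to clearance. New dose = 100 μg × 1.486 = 149 μg.

149 μg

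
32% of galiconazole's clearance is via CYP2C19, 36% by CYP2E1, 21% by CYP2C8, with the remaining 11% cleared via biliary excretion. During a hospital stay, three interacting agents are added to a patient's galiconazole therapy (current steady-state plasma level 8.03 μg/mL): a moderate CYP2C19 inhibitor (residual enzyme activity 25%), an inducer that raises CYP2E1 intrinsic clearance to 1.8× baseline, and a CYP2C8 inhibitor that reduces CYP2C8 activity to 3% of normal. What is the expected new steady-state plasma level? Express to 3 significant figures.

The CYP2C19 pathway (32% of clearance) falls to 0.25× activity: 0.32 × 0.25 = 0.08.
The CYP2E1 pathway (36% of clearance) increases to 1.8× activity: 0.36 × 1.8 = 0.648.
The CYP2C8 pathway (21% of clearance) drops to 0.03× activity: 0.21 × 0.03 = 0.0063.
Non-CYP routes (11%) are unchanged.
Relative clearance = 0.08 + 0.648 + 0.0063 + 0.11 = 0.8443.
New steady-state plasma level = 8.03 / 0.8443 = 9.51 μg/mL (concentration scales inversely with clearance).

9.51 μg/mL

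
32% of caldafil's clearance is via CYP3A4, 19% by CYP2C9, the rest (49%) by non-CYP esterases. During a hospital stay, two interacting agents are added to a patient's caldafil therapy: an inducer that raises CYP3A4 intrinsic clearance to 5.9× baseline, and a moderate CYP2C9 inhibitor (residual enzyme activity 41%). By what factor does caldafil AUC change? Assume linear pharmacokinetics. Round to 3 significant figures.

0.407

CYP3A4: 0.32 × 5.9 = 1.888
CYP2C9: 0.19 × 0.41 = 0.0779
Other: 0.49 (unchanged)
Relative clearance = 1.888 + 0.0779 + 0.49 = 2.4559.
Net AUC ratio = 1 / 2.4559 = 0.407.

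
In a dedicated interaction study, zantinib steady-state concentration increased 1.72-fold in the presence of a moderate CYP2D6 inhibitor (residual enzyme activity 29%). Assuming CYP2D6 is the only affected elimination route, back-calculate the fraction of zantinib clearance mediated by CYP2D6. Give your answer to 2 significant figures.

Call the CYP2D6 fraction fm. After the interaction, CL_new/CL_old = fm × 0.29 + (1 − fm).
Steady-state concentration ratio = 1 / (new CL fraction), so new CL fraction = 1 / 1.72 = 0.5814.
fm × 0.29 + 1 − fm = 0.5814  ⇒  fm × (0.29 − 1) = −0.4186  ⇒  fm = 0.59.

0.59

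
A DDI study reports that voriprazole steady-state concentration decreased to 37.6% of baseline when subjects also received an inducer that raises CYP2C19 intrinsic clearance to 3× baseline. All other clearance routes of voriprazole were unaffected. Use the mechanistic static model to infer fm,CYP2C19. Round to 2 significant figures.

Let x = fm,CYP2C19. Because steady-state concentration ∝ 1/CL, relative clearance rose to 1/0.376 = 2.66.
Only the CYP2C19 route changed, so 2.66 = x·3 + (1 − x), giving x = 0.83.

0.83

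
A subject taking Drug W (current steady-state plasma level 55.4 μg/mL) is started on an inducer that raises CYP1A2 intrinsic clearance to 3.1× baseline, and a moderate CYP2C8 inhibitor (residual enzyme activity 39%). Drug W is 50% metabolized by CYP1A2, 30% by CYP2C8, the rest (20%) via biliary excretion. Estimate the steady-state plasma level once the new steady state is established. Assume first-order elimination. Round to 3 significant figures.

The CYP1A2 pathway (50% of clearance) is boosted to 3.1× activity: 0.5 × 3.1 = 1.55.
The CYP2C8 pathway (30% of clearance) is reduced to 0.39× activity: 0.3 × 0.39 = 0.117.
The remaining 20% of clearance is unaffected.
CL_new/CL_old = 1.55 + 0.117 + 0.2 = 1.867.
Dividing the baseline by the relative clearance: 55.4 / 1.867 = 29.7 μg/mL.

29.7 μg/mL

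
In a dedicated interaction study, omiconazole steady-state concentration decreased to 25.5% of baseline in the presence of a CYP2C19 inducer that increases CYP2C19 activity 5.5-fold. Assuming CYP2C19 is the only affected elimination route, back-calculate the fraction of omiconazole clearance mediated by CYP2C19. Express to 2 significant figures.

CL'/CL = 1 / 0.255 = 3.922
5.5·fm + (1 − fm) = 3.922
fm = (3.922 − 1) / (5.5 − 1) = 0.65

0.65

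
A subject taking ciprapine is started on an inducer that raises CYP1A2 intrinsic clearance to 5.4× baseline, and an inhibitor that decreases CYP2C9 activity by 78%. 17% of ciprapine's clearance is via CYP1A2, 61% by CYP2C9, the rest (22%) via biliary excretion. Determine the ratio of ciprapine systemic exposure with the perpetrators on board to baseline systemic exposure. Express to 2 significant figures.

0.79

CYP1A2: 0.17 × 5.4 = 0.918
CYP2C9: 0.61 × 0.22 = 0.1342
Other: 0.22 (unchanged)
New clearance relative to baseline: 0.918 + 0.1342 + 0.22 = 1.2722.
Because systemic exposure varies inversely with clearance, the combined effect is 1 / 1.2722 = 0.79.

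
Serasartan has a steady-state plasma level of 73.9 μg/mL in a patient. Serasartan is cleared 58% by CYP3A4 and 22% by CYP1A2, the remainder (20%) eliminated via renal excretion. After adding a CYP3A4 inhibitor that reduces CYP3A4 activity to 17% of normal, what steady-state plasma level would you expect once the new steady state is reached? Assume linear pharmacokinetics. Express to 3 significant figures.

CYP3A4: 0.58 × 0.17 = 0.0986
CYP1A2: 0.22 (unchanged)
Other: 0.2 (unchanged)
CL_new/CL_old = 0.0986 + 0.22 + 0.2 = 0.5186.
With dosing unchanged, steady-state plasma level scales as 1/CL: 73.9 / 0.5186 = 142 μg/mL.

142 μg/mL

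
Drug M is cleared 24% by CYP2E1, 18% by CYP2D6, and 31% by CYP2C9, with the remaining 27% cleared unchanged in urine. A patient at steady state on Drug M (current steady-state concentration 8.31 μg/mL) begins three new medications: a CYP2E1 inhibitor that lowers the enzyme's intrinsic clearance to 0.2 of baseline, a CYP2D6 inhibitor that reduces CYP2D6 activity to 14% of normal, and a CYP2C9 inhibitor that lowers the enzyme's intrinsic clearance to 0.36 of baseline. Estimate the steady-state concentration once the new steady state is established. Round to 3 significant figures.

The CYP2E1 pathway (24% of clearance) is reduced to 0.2× activity: 0.24 × 0.2 = 0.048.
The CYP2D6 pathway (18% of clearance) falls to 0.14× activity: 0.18 × 0.14 = 0.0252.
The CYP2C9 pathway (31% of clearance) falls to 0.36× activity: 0.31 × 0.36 = 0.1116.
The remaining 27% of clearance is unaffected.
Relative clearance = 0.048 + 0.0252 + 0.1116 + 0.27 = 0.4548.
Steady-state concentration ∝ 1/CL: new value = 8.31 / 0.4548 = 18.3 μg/mL.

18.3 μg/mL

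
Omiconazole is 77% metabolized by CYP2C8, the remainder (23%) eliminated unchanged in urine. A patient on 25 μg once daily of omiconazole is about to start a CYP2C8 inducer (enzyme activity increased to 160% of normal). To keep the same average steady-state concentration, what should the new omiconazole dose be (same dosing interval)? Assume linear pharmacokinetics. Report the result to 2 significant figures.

The CYP2C8 pathway (77% of clearance) is boosted to 1.6× activity: 0.77 × 1.6 = 1.232.
Non-CYP routes (23%) are unchanged.
CL_new/CL_old = 1.232 + 0.23 = 1.462.
To maintain the same steady-state level, dose must scale with clearance: new dose = 25 × 1.462 = 37 μg.

37 μg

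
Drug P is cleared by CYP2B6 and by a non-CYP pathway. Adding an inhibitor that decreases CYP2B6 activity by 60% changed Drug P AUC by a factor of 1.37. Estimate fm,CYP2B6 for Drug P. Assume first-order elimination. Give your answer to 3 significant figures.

0.450

Let x = fm,CYP2B6. Because AUC ∝ 1/CL, relative clearance fell to 1/1.37 = 0.7299.
Only the CYP2B6 route changed, so 0.7299 = x·0.4 + (1 − x), giving x = 0.450.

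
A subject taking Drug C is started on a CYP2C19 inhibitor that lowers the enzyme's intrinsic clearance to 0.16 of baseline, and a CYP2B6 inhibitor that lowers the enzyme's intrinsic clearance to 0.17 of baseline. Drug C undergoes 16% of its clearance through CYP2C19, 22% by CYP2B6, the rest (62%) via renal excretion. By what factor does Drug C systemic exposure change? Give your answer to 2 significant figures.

1.5

The CYP2C19 pathway (16% of clearance) is reduced to 0.16× activity: 0.16 × 0.16 = 0.0256.
The CYP2B6 pathway (22% of clearance) is reduced to 0.17× activity: 0.22 × 0.17 = 0.0374.
Non-CYP routes (62%) are unchanged.
Relative clearance = 0.0256 + 0.0374 + 0.62 = 0.683.
Net systemic exposure ratio = 1 / 0.683 = 1.5.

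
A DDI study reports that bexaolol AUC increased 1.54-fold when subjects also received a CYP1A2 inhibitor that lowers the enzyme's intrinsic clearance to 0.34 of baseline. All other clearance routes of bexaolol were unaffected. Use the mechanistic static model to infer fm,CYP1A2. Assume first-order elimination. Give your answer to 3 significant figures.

0.531

CL'/CL = 1 / 1.54 = 0.6494
0.34·fm + (1 − fm) = 0.6494
fm = (0.6494 − 1) / (0.34 − 1) = 0.531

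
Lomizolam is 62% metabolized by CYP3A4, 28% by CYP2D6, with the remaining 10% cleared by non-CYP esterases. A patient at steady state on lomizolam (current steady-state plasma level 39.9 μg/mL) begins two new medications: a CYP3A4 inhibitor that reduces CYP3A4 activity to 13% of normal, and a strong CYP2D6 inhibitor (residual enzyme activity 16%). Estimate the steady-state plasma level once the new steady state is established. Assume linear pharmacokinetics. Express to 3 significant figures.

The CYP3A4 pathway (62% of clearance) drops to 0.13× activity: 0.62 × 0.13 = 0.0806.
The CYP2D6 pathway (28% of clearance) falls to 0.16× activity: 0.28 × 0.16 = 0.0448.
The remaining 10% of clearance is unaffected.
CL_new/CL_old = 0.0806 + 0.0448 + 0.1 = 0.2254.
Steady-state plasma level ∝ 1/CL: new value = 39.9 / 0.2254 = 177 μg/mL.

177 μg/mL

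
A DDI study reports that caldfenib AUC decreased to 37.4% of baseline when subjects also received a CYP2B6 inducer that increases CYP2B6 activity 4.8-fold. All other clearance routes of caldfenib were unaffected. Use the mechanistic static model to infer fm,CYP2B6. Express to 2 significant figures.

0.44

Let fm be the CYP2B6 fraction. New clearance relative to baseline = fm × 4.8 + (1 − fm).
AUC ratio = 1 / (new CL fraction), so new CL fraction = 1 / 0.374 = 2.674.
fm × 4.8 + 1 − fm = 2.674  ⇒  fm × (4.8 − 1) = 1.674  ⇒  fm = 0.44.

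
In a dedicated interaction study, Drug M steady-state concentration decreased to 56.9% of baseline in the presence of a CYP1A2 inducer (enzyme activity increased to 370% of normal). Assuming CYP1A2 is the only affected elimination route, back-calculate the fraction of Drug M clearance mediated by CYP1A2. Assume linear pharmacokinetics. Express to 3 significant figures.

Let fm be the CYP1A2 fraction. New clearance relative to baseline = fm × 3.7 + (1 − fm).
Steady-state concentration ratio = 1 / (new CL fraction), so new CL fraction = 1 / 0.569 = 1.757.
fm × 3.7 + 1 − fm = 1.757  ⇒  fm × (3.7 − 1) = 0.7575  ⇒  fm = 0.281.

0.281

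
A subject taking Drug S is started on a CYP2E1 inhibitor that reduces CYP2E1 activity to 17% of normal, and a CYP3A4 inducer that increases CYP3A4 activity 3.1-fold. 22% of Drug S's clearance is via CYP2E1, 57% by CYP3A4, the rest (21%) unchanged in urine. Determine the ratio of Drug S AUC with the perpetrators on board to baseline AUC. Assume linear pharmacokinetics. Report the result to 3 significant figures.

CYP2E1: 0.22 × 0.17 = 0.0374
CYP3A4: 0.57 × 3.1 = 1.767
Other: 0.21 (unchanged)
Relative clearance = 0.0374 + 1.767 + 0.21 = 2.0144.
AUC ∝ 1/CL: fold-change = 1 / 2.0144 = 0.496.

0.496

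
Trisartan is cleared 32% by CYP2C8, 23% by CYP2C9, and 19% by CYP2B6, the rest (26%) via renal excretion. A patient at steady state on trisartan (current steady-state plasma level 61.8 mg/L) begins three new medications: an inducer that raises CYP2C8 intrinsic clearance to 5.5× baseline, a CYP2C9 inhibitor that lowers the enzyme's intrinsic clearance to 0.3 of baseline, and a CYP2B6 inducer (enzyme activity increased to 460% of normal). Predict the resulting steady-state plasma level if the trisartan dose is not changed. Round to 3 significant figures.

The CYP2C8 pathway (32% of clearance) increases to 5.5× activity: 0.32 × 5.5 = 1.76.
The CYP2C9 pathway (23% of clearance) falls to 0.3× activity: 0.23 × 0.3 = 0.069.
The CYP2B6 pathway (19% of clearance) rises to 4.6× activity: 0.19 × 4.6 = 0.874.
The remaining 26% of clearance is unaffected.
Relative clearance = 1.76 + 0.069 + 0.874 + 0.26 = 2.963.
Dividing the baseline by the relative clearance: 61.8 / 2.963 = 20.9 mg/L.

20.9 mg/L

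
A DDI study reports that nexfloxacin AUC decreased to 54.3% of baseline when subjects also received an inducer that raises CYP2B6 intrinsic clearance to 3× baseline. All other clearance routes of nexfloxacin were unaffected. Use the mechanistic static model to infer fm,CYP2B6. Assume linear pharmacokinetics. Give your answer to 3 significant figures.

0.421

CL'/CL = 1 / 0.543 = 1.842
3·fm + (1 − fm) = 1.842
fm = (1.842 − 1) / (3 − 1) = 0.421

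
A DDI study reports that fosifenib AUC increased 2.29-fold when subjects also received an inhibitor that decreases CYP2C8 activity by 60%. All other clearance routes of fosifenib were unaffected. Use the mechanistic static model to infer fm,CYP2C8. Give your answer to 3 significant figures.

0.939

Write x for the fraction cleared via CYP2C8. The observed AUC change means clearance fell to 1/2.29 = 0.4367 of baseline.
Only the CYP2C8 route changed, so 0.4367 = x·0.4 + (1 − x), giving x = 0.939.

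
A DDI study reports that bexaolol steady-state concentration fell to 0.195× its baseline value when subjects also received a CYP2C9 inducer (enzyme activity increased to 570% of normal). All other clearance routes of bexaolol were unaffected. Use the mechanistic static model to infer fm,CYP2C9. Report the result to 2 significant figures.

Write x for the fraction cleared via CYP2C9. The observed steady-state concentration change means clearance rose to 1/0.195 = 5.128 of baseline.
Setting x·5.7 + (1 − x) = 5.128 and solving: x = (5.128 − 1)/(5.7 − 1) = 0.88.

0.88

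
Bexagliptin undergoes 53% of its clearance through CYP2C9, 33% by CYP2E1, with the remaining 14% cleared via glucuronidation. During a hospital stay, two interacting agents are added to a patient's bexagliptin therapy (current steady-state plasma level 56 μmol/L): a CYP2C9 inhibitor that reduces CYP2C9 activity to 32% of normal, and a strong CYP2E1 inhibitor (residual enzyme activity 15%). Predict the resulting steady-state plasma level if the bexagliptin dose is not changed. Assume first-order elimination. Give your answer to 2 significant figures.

CYP2C9: 0.53 × 0.32 = 0.1696
CYP2E1: 0.33 × 0.15 = 0.0495
Other: 0.14 (unchanged)
New clearance relative to baseline: 0.1696 + 0.0495 + 0.14 = 0.3591.
New steady-state plasma level = 56 / 0.3591 = 1.6 × 10² μmol/L (concentration scales inversely with clearance).

1.6 × 10² μmol/L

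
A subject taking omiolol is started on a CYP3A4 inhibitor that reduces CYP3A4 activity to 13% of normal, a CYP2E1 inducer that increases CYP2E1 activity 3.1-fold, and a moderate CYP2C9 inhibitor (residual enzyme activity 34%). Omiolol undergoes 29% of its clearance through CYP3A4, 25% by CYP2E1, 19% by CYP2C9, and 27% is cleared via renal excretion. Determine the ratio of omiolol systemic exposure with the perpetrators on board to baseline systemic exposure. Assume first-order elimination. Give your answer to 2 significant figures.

CYP3A4: 0.29 × 0.13 = 0.0377
CYP2E1: 0.25 × 3.1 = 0.775
CYP2C9: 0.19 × 0.34 = 0.0646
Other: 0.27 (unchanged)
Relative clearance = 0.0377 + 0.775 + 0.0646 + 0.27 = 1.1473.
Because systemic exposure varies inversely with clearance, the combined effect is 1 / 1.1473 = 0.87.

0.87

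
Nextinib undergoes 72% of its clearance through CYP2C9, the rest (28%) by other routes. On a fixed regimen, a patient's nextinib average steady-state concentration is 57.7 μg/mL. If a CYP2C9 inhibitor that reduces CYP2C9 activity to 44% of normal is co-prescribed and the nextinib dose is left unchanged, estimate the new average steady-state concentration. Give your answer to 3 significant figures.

CYP2C9: 0.72 × 0.44 = 0.3168
Other: 0.28 (unchanged)
CL_new/CL_old = 0.3168 + 0.28 = 0.5968.
New average steady-state concentration = baseline ÷ relative clearance = 57.7 / 0.5968 = 96.7 μg/mL.

96.7 μg/mL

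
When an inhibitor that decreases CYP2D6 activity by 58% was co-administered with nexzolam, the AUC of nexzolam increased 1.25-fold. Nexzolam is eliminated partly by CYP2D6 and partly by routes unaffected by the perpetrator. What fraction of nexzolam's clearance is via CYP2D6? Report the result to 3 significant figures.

Call the CYP2D6 fraction fm. After the interaction, CL_new/CL_old = fm × 0.42 + (1 − fm).
AUC ratio = 1 / (new CL fraction), so new CL fraction = 1 / 1.25 = 0.8.
fm × 0.42 + 1 − fm = 0.8  ⇒  fm × (0.42 − 1) = −0.2  ⇒  fm = 0.345.

0.345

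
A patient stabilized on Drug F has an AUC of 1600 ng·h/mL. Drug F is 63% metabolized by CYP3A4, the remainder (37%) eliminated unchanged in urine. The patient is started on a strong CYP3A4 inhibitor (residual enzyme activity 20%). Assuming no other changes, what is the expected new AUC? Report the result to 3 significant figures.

CYP3A4: 0.63 × 0.2 = 0.126
Other: 0.37 (unchanged)
Relative clearance = 0.126 + 0.37 = 0.496.
With dosing unchanged, AUC scales as 1/CL: 1600 / 0.496 = 3.23 × 10³ ng·h/mL.

3.23 × 10³ ng·h/mL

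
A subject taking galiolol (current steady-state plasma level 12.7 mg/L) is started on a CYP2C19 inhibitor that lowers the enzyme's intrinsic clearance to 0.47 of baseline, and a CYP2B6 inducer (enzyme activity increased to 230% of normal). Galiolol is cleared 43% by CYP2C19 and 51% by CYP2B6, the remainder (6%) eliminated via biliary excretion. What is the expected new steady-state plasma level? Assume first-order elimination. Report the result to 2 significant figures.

8.8 mg/L

The CYP2C19 pathway (43% of clearance) is reduced to 0.47× activity: 0.43 × 0.47 = 0.2021.
The CYP2B6 pathway (51% of clearance) is boosted to 2.3× activity: 0.51 × 2.3 = 1.173.
Non-CYP routes (6%) are unchanged.
New clearance relative to baseline: 0.2021 + 1.173 + 0.06 = 1.4351.
New steady-state plasma level = 12.7 / 1.4351 = 8.8 mg/L (concentration scales inversely with clearance).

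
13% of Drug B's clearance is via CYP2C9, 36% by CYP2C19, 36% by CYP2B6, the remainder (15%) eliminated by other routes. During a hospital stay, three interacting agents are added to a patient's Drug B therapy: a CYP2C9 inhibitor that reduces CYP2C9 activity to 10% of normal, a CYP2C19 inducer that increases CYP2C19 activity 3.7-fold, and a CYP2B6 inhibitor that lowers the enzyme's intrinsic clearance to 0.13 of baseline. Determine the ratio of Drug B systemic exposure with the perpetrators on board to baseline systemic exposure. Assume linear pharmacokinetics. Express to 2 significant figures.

CYP2C9: 0.13 × 0.1 = 0.013
CYP2C19: 0.36 × 3.7 = 1.332
CYP2B6: 0.36 × 0.13 = 0.0468
Other: 0.15 (unchanged)
Relative clearance = 0.013 + 1.332 + 0.0468 + 0.15 = 1.5418.
Because systemic exposure varies inversely with clearance, the combined effect is 1 / 1.5418 = 0.65.

0.65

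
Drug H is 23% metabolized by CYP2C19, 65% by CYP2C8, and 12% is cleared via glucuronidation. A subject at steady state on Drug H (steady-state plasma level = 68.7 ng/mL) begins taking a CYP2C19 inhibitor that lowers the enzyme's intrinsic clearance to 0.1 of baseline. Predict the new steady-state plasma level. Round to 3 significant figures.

The CYP2C19 pathway (23% of clearance) falls to 0.1× activity: 0.23 × 0.1 = 0.023.
CYP2C8 (65%) and the residual 12% are unaffected.
CL_new/CL_old = 0.023 + 0.65 + 0.12 = 0.793.
With dosing unchanged, steady-state plasma level scales as 1/CL: 68.7 / 0.793 = 86.6 ng/mL.

86.6 ng/mL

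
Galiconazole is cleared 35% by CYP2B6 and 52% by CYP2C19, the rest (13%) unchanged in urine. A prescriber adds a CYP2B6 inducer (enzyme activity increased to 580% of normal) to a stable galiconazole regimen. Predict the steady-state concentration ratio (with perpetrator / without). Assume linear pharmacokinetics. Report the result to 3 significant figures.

0.373

The CYP2B6 pathway (35% of clearance) increases to 5.8× activity: 0.35 × 5.8 = 2.03.
CYP2C19 (52%) and the residual 13% are unaffected.
New clearance relative to baseline: 2.03 + 0.52 + 0.13 = 2.68.
Steady-state concentration ratio = CL_old/CL_new = 1 / 2.68 = 0.373.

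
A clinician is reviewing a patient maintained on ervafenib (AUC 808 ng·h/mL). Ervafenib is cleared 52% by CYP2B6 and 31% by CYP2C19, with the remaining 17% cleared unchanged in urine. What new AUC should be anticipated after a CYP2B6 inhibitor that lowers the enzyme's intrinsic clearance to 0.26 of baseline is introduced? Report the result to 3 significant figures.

The CYP2B6 pathway (52% of clearance) is reduced to 0.26× activity: 0.52 × 0.26 = 0.1352.
CYP2C19 (31%) and the residual 17% are unaffected.
New clearance relative to baseline: 0.1352 + 0.31 + 0.17 = 0.6152.
AUC ∝ 1/CL, so new value = 808 / 0.6152 = 1.31 × 10³ ng·h/mL.

1.31 × 10³ ng·h/mL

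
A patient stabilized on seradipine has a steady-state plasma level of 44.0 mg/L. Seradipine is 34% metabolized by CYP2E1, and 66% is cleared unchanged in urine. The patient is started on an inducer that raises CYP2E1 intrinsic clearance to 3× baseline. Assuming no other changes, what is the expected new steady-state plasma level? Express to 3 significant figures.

26.2 mg/L

The CYP2E1 pathway (34% of clearance) is boosted to 3× activity: 0.34 × 3 = 1.02.
The remaining 66% of clearance is unaffected.
Relative clearance = 1.02 + 0.66 = 1.68.
Steady-state plasma level ∝ 1/CL, so new value = 44.0 / 1.68 = 26.2 mg/L.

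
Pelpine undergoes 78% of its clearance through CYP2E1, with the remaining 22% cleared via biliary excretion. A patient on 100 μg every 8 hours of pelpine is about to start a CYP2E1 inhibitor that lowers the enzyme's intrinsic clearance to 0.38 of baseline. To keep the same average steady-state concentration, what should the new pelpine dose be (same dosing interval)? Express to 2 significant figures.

The CYP2E1 pathway (78% of clearance) is reduced to 0.38× activity: 0.78 × 0.38 = 0.2964.
Non-CYP routes (22%) are unchanged.
CL_new/CL_old = 0.2964 + 0.22 = 0.5164.
Css,avg = (dose rate)/CL, so holding Css fixed requires dose ∝ CL: 100 × 0.5164 = 52 μg.

52 μg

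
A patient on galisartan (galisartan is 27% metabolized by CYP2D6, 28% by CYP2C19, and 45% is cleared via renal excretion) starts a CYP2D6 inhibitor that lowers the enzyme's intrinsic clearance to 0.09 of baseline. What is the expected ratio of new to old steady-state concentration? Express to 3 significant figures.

1.33

CYP2D6: 0.27 × 0.09 = 0.0243
CYP2C19: 0.28 (unchanged)
Other: 0.45 (unchanged)
Relative clearance = 0.0243 + 0.28 + 0.45 = 0.7543.
Steady-state concentration is inversely proportional to clearance, so the fold-change is 1 / 0.7543 = 1.33.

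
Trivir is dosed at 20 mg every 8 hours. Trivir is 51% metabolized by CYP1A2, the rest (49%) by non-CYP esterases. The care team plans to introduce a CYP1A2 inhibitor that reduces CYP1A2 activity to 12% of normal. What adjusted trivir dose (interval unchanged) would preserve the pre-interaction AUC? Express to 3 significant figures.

11.0 mg

The CYP1A2 pathway (51% of clearance) is reduced to 0.12× activity: 0.51 × 0.12 = 0.0612.
Non-CYP routes (49%) are unchanged.
New clearance relative to baseline: 0.0612 + 0.49 = 0.5512.
Css,avg = (dose rate)/CL, so holding Css fixed requires dose ∝ CL: 20 × 0.5512 = 11.0 mg.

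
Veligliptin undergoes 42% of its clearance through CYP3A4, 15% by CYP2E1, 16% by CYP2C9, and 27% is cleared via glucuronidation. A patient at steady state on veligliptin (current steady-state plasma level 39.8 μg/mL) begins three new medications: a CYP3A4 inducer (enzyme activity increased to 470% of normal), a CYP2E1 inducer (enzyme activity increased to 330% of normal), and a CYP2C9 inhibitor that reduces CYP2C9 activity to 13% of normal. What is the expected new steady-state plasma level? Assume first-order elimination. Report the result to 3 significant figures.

14.4 μg/mL

The CYP3A4 pathway (42% of clearance) increases to 4.7× activity: 0.42 × 4.7 = 1.974.
The CYP2E1 pathway (15% of clearance) is boosted to 3.3× activity: 0.15 × 3.3 = 0.495.
The CYP2C9 pathway (16% of clearance) is reduced to 0.13× activity: 0.16 × 0.13 = 0.0208.
Non-CYP routes (27%) are unchanged.
CL_new/CL_old = 1.974 + 0.495 + 0.0208 + 0.27 = 2.7598.
Steady-state plasma level ∝ 1/CL: new value = 39.8 / 2.7598 = 14.4 μg/mL.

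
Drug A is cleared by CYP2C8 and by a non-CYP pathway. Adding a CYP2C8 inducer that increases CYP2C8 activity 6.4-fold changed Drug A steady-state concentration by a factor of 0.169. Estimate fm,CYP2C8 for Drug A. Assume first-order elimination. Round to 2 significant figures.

Let x = fm,CYP2C8. Because steady-state concentration ∝ 1/CL, relative clearance rose to 1/0.169 = 5.917.
Only the CYP2C8 route changed, so 5.917 = x·6.4 + (1 − x), giving x = 0.91.

0.91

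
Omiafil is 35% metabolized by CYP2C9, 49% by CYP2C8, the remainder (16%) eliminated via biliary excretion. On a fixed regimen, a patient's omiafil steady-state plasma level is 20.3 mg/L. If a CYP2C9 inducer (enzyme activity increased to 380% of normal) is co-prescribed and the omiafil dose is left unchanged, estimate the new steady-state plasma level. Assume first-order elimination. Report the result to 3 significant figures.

10.3 mg/L

The CYP2C9 pathway (35% of clearance) rises to 3.8× activity: 0.35 × 3.8 = 1.33.
CYP2C8 (49%) and the residual 16% are unaffected.
New clearance relative to baseline: 1.33 + 0.49 + 0.16 = 1.98.
With dosing unchanged, steady-state plasma level scales as 1/CL: 20.3 / 1.98 = 10.3 mg/L.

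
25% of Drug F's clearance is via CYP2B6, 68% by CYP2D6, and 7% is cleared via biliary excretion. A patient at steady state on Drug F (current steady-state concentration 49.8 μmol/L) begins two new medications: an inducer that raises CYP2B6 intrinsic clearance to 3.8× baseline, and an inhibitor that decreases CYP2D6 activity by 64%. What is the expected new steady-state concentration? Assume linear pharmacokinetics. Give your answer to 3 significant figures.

39.4 μmol/L

CYP2B6: 0.25 × 3.8 = 0.95
CYP2D6: 0.68 × 0.36 = 0.2448
Other: 0.07 (unchanged)
New clearance relative to baseline: 0.95 + 0.2448 + 0.07 = 1.2648.
New steady-state concentration = 49.8 / 1.2648 = 39.4 μmol/L (concentration scales inversely with clearance).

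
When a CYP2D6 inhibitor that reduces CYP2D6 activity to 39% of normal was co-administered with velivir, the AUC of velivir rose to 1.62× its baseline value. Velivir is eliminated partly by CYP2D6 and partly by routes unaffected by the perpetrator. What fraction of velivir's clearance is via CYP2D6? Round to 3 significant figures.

CL'/CL = 1 / 1.62 = 0.6173
0.39·fm + (1 − fm) = 0.6173
fm = (0.6173 − 1) / (0.39 − 1) = 0.627

0.627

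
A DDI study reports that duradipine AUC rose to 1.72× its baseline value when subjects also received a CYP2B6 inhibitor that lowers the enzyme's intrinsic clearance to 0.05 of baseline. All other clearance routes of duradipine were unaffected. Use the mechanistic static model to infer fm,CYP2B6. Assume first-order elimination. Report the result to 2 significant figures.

0.44

Call the CYP2B6 fraction fm. After the interaction, CL_new/CL_old = fm × 0.05 + (1 − fm).
AUC ratio = 1 / (new CL fraction), so new CL fraction = 1 / 1.72 = 0.5814.
fm × 0.05 + 1 − fm = 0.5814  ⇒  fm × (0.05 − 1) = −0.4186  ⇒  fm = 0.44.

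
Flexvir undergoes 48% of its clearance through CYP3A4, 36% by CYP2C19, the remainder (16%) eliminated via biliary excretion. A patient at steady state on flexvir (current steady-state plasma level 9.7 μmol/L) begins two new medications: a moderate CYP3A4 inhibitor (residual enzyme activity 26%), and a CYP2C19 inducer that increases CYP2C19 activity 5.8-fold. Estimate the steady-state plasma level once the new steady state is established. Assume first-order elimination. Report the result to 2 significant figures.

4.1 μmol/L

CYP3A4: 0.48 × 0.26 = 0.1248
CYP2C19: 0.36 × 5.8 = 2.088
Other: 0.16 (unchanged)
CL_new/CL_old = 0.1248 + 2.088 + 0.16 = 2.3728.
New steady-state plasma level = 9.7 / 2.3728 = 4.1 μmol/L (concentration scales inversely with clearance).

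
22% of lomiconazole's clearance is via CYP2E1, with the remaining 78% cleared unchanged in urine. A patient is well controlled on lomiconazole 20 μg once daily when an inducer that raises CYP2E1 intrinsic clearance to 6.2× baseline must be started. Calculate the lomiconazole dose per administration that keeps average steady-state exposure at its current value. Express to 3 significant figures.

CYP2E1: 0.22 × 6.2 = 1.364
Other: 0.78 (unchanged)
New clearance relative to baseline: 1.364 + 0.78 = 2.144.
Css,avg = (dose rate)/CL, so holding Css fixed requires dose ∝ CL: 20 × 2.144 = 42.9 μg.

42.9 μg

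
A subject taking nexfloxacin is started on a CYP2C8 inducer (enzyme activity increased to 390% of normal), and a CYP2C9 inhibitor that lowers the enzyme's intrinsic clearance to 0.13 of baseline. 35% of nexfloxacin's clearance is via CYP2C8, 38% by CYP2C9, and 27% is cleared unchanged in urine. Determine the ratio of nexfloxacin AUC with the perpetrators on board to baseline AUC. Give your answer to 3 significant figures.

0.594

The CYP2C8 pathway (35% of clearance) increases to 3.9× activity: 0.35 × 3.9 = 1.365.
The CYP2C9 pathway (38% of clearance) is reduced to 0.13× activity: 0.38 × 0.13 = 0.0494.
Non-CYP routes (27%) are unchanged.
Relative clearance = 1.365 + 0.0494 + 0.27 = 1.6844.
Because AUC varies inversely with clearance, the combined effect is 1 / 1.6844 = 0.594.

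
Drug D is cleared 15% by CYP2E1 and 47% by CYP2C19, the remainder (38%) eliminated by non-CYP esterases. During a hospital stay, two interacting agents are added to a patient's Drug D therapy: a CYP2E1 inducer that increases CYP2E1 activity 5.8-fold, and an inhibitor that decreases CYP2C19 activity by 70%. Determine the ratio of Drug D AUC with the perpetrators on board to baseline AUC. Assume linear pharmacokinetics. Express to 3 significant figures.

The CYP2E1 pathway (15% of clearance) increases to 5.8× activity: 0.15 × 5.8 = 0.87.
The CYP2C19 pathway (47% of clearance) drops to 0.3× activity: 0.47 × 0.3 = 0.141.
The remaining 38% of clearance is unaffected.
CL_new/CL_old = 0.87 + 0.141 + 0.38 = 1.391.
Because AUC varies inversely with clearance, the combined effect is 1 / 1.391 = 0.719.

0.719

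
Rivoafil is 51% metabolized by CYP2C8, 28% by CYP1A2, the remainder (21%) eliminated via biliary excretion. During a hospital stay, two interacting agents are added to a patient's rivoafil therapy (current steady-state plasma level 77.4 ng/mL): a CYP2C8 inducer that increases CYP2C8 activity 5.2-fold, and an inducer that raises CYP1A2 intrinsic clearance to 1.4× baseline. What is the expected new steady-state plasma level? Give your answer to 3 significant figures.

The CYP2C8 pathway (51% of clearance) increases to 5.2× activity: 0.51 × 5.2 = 2.652.
The CYP1A2 pathway (28% of clearance) is boosted to 1.4× activity: 0.28 × 1.4 = 0.392.
The remaining 21% of clearance is unaffected.
Relative clearance = 2.652 + 0.392 + 0.21 = 3.254.
Dividing the baseline by the relative clearance: 77.4 / 3.254 = 23.8 ng/mL.

23.8 ng/mL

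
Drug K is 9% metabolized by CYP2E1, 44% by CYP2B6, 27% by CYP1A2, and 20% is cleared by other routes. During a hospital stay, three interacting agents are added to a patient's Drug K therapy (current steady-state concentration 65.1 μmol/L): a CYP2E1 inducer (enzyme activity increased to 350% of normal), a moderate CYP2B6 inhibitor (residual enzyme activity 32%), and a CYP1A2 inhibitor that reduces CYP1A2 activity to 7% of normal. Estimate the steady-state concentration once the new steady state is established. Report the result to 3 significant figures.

96.5 μmol/L

The CYP2E1 pathway (9% of clearance) is boosted to 3.5× activity: 0.09 × 3.5 = 0.315.
The CYP2B6 pathway (44% of clearance) drops to 0.32× activity: 0.44 × 0.32 = 0.1408.
The CYP1A2 pathway (27% of clearance) falls to 0.07× activity: 0.27 × 0.07 = 0.0189.
The remaining 20% of clearance is unaffected.
Relative clearance = 0.315 + 0.1408 + 0.0189 + 0.2 = 0.6747.
Dividing the baseline by the relative clearance: 65.1 / 0.6747 = 96.5 μmol/L.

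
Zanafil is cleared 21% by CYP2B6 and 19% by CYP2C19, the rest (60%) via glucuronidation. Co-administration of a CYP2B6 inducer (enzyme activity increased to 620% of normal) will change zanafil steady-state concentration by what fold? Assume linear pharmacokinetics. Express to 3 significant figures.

0.478

The CYP2B6 pathway (21% of clearance) rises to 6.2× activity: 0.21 × 6.2 = 1.302.
CYP2C19 (19%) and the residual 60% are unaffected.
CL_new/CL_old = 1.302 + 0.19 + 0.6 = 2.092.
Since steady-state concentration ∝ 1/CL, the ratio is 1 / 2.092 = 0.478.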